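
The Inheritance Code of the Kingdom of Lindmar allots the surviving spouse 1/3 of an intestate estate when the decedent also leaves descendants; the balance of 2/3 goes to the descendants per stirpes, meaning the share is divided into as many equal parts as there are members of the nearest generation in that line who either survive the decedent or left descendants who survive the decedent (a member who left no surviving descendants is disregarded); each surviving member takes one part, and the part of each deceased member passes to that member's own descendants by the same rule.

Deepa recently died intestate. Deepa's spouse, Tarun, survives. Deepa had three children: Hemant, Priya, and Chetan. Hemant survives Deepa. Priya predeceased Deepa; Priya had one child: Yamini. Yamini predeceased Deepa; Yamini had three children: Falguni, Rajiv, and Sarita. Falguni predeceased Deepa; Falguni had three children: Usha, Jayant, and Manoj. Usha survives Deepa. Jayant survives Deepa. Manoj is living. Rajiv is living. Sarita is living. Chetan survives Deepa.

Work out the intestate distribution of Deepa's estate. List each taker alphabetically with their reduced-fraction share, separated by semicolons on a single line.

Chetan 2/9; Hemant 2/9; Jayant 2/81; Manoj 2/81; Rajiv 2/27; Sarita 2/27; Tarun 1/3; Usha 2/81

Tarun, as surviving spouse, takes 1/3.
The remaining 2/3 passes to Deepa's descendants per stirpes.
The 2/3 is divided into 3 equal shares of 2/9 among Hemant, Priya, Chetan.
Hemant is living and takes 2/9.
Priya predeceased; the 2/9 allotted to Priya's branch passes to Priya's issue by representation.
Yamini's line is the sole branch at this level, so the full 2/9 passes to Yamini's issue by representation.
The 2/9 is divided into 3 equal shares of 2/27 among Falguni, Rajiv, Sarita.
Falguni predeceased; the 2/27 allotted to Falguni's branch passes to Falguni's issue by representation.
The 2/27 is divided into 3 equal shares of 2/81 among Usha, Jayant, Manoj.
Usha is living and takes 2/81.
Jayant is living and takes 2/81.
Manoj is living and takes 2/81.
Rajiv is living and takes 2/27.
Sarita is living and takes 2/27.
Chetan is living and takes 2/9.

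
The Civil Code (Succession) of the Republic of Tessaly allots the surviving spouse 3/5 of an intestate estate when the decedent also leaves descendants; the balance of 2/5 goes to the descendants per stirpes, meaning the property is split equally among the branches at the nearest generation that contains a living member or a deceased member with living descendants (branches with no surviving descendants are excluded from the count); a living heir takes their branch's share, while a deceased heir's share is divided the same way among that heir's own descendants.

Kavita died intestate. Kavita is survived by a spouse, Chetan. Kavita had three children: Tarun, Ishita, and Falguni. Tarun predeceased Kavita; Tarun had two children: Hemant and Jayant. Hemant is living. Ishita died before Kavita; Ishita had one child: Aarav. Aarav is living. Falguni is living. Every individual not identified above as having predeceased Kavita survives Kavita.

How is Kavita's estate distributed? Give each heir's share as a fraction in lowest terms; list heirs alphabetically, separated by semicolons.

Chetan, as surviving spouse, takes 3/5.
The remaining 2/5 passes to Kavita's descendants per stirpes.
The 2/5 is divided into 3 equal shares of 2/15 among Tarun, Ishita, Falguni.
Tarun predeceased; the 2/15 allotted to Tarun's branch passes to Tarun's issue by representation.
The 2/15 is divided into 2 equal shares of 1/15 among Hemant, Jayant.
Hemant is living and takes 1/15.
Jayant is living and takes 1/15.
Ishita predeceased; the 2/15 allotted to Ishita's branch passes to Ishita's issue by representation.
Aarav is the sole taker at this level and receives the full 2/15.
Falguni is living and takes 2/15.

Aarav 2/15; Chetan 3/5; Falguni 2/15; Hemant 1/15; Jayant 1/15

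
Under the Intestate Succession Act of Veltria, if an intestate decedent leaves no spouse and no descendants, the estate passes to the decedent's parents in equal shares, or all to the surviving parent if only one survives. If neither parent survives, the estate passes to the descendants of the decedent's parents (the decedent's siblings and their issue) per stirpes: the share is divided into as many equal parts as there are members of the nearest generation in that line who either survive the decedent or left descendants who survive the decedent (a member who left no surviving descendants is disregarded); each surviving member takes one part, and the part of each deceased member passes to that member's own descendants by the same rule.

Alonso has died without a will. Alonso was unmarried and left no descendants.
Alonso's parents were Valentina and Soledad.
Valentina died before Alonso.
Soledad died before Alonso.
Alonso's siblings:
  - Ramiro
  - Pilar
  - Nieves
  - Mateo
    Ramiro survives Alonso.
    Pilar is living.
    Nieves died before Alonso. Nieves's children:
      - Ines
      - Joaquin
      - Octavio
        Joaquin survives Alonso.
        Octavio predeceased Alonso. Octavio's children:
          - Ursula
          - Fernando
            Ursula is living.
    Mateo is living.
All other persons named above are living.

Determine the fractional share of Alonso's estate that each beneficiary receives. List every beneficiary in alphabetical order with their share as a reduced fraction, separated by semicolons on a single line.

Fernando 1/24; Ines 1/12; Joaquin 1/12; Mateo 1/4; Pilar 1/4; Ramiro 1/4; Ursula 1/24

Neither parent survives and there are no descendants, so the estate passes to Alonso's siblings and their issue per stirpes.
The estate is divided into 4 equal shares of 1/4 among Ramiro, Pilar, Nieves, Mateo.
Ramiro is living and takes 1/4.
Pilar is living and takes 1/4.
Nieves predeceased; the 1/4 allotted to Nieves's branch passes to Nieves's issue by representation.
The 1/4 is divided into 3 equal shares of 1/12 among Ines, Joaquin, Octavio.
Ines is living and takes 1/12.
Joaquin is living and takes 1/12.
Octavio predeceased; the 1/12 allotted to Octavio's branch passes to Octavio's issue by representation.
The 1/12 is divided into 2 equal shares of 1/24 among Ursula, Fernando.
Ursula is living and takes 1/24.
Fernando is living and takes 1/24.
Mateo is living and takes 1/4.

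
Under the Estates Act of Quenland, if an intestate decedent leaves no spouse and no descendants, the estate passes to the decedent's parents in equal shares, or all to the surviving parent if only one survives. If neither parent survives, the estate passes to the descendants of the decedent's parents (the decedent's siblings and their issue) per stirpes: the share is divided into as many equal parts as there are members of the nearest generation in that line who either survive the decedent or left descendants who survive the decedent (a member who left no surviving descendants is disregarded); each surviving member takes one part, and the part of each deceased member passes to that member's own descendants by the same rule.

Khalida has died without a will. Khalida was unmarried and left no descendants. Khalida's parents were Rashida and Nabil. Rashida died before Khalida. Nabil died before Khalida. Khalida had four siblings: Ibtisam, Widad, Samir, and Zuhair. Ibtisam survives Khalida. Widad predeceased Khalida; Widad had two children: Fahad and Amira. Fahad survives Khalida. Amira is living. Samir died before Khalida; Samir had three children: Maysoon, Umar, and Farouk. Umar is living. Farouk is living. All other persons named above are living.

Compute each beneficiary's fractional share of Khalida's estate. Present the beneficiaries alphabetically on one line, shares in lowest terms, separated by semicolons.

Amira 1/8; Fahad 1/8; Farouk 1/12; Ibtisam 1/4; Maysoon 1/12; Umar 1/12; Zuhair 1/4

Neither parent survives and there are no descendants, so the estate passes to Khalida's siblings and their issue per stirpes.
The estate is divided into 4 equal shares of 1/4 among Ibtisam, Widad, Samir, Zuhair.
Ibtisam is living and takes 1/4.
Widad predeceased; the 1/4 allotted to Widad's branch passes to Widad's issue by representation.
The 1/4 is divided into 2 equal shares of 1/8 among Fahad, Amira.
Fahad is living and takes 1/8.
Amira is living and takes 1/8.
Samir predeceased; the 1/4 allotted to Samir's branch passes to Samir's issue by representation.
The 1/4 is divided into 3 equal shares of 1/12 among Maysoon, Umar, Farouk.
Maysoon is living and takes 1/12.
Umar is living and takes 1/12.
Farouk is living and takes 1/12.
Zuhair is living and takes 1/4.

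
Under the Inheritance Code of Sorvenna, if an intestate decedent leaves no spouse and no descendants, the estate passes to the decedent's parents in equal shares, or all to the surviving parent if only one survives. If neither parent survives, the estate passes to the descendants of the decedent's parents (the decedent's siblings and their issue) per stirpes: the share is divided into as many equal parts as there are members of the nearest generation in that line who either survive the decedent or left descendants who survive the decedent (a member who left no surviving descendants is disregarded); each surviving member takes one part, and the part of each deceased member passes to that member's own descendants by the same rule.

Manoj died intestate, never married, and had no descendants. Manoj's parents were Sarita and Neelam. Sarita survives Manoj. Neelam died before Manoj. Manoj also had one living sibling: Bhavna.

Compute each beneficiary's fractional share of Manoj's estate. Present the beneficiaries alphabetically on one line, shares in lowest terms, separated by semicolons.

Sarita 1

Only one parent, Sarita, survives, so Sarita takes the entire estate. The siblings take nothing because a surviving parent has priority.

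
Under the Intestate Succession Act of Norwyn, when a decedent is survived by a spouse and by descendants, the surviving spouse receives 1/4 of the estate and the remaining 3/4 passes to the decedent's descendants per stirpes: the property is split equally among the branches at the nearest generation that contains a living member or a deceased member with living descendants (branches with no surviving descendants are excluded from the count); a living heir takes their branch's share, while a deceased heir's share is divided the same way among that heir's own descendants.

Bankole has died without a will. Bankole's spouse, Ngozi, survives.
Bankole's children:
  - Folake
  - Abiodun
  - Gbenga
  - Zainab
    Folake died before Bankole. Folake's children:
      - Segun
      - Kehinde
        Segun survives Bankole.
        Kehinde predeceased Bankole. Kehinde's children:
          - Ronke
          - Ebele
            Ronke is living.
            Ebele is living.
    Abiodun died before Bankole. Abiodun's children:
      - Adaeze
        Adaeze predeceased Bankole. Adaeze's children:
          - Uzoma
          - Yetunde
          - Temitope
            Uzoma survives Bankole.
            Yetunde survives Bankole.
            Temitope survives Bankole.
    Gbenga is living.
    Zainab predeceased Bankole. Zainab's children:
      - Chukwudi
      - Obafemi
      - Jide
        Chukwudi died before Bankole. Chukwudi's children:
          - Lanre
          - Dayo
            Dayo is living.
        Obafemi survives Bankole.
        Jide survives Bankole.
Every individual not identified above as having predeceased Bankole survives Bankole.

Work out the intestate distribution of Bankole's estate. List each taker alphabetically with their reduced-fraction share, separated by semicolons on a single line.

Dayo 1/32; Ebele 3/64; Gbenga 3/16; Jide 1/16; Lanre 1/32; Ngozi 1/4; Obafemi 1/16; Ronke 3/64; Segun 3/32; Temitope 1/16; Uzoma 1/16; Yetunde 1/16

Ngozi, as surviving spouse, takes 1/4.
The remaining 3/4 passes to Bankole's descendants per stirpes.
The 3/4 is divided into 4 equal shares of 3/16 among Folake, Abiodun, Gbenga, Zainab.
Folake predeceased; the 3/16 allotted to Folake's branch passes to Folake's issue by representation.
The 3/16 is divided into 2 equal shares of 3/32 among Segun, Kehinde.
Segun is living and takes 3/32.
Kehinde predeceased; the 3/32 allotted to Kehinde's branch passes to Kehinde's issue by representation.
The 3/32 is divided into 2 equal shares of 3/64 among Ronke, Ebele.
Ronke is living and takes 3/64.
Ebele is living and takes 3/64.
Abiodun predeceased; the 3/16 allotted to Abiodun's branch passes to Abiodun's issue by representation.
Adaeze's line is the sole branch at this level, so the full 3/16 passes to Adaeze's issue by representation.
The 3/16 is divided into 3 equal shares of 1/16 among Uzoma, Yetunde, Temitope.
Uzoma is living and takes 1/16.
Yetunde is living and takes 1/16.
Temitope is living and takes 1/16.
Gbenga is living and takes 3/16.
Zainab predeceased; the 3/16 allotted to Zainab's branch passes to Zainab's issue by representation.
The 3/16 is divided into 3 equal shares of 1/16 among Chukwudi, Obafemi, Jide.
Chukwudi predeceased; the 1/16 allotted to Chukwudi's branch passes to Chukwudi's issue by representation.
The 1/16 is divided into 2 equal shares of 1/32 among Lanre, Dayo.
Lanre is living and takes 1/32.
Dayo is living and takes 1/32.
Obafemi is living and takes 1/16.
Jide is living and takes 1/16.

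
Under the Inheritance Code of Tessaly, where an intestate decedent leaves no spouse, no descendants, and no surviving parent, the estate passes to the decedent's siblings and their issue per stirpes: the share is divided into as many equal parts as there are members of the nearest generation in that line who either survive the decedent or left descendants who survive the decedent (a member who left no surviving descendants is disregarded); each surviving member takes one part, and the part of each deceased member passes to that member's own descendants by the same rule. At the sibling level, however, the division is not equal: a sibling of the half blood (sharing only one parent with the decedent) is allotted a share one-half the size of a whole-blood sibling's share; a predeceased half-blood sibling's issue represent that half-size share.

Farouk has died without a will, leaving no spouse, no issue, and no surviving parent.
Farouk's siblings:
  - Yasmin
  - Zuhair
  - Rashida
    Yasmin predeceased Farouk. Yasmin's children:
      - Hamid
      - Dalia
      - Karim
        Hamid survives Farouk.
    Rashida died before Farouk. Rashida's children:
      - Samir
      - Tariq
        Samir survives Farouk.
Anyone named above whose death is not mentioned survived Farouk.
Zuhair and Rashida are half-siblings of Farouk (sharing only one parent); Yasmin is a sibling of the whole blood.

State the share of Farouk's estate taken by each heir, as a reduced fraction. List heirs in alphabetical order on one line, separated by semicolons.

Dalia 1/6; Hamid 1/6; Karim 1/6; Samir 1/8; Tariq 1/8; Zuhair 1/4

No spouse, descendants, or parent survives, so the estate passes to Farouk's siblings per stirpes.
Half-blood siblings count for one-half the weight of whole-blood siblings at the initial division.
Dividing 1 in proportion to weights (total weight 2): Yasmin (weight 1) → 1/2; Zuhair (weight 1/2) → 1/4; Rashida (weight 1/2) → 1/4.
Yasmin predeceased; the 1/2 allotted to Yasmin's branch passes to Yasmin's issue by representation.
The 1/2 is divided into 3 equal shares of 1/6 among Hamid, Dalia, Karim.
Hamid is living and takes 1/6.
Dalia is living and takes 1/6.
Karim is living and takes 1/6.
Zuhair is living and takes 1/4.
Rashida predeceased; the 1/4 allotted to Rashida's branch passes to Rashida's issue by representation.
The 1/4 is divided into 2 equal shares of 1/8 among Samir, Tariq.
Samir is living and takes 1/8.
Tariq is living and takes 1/8.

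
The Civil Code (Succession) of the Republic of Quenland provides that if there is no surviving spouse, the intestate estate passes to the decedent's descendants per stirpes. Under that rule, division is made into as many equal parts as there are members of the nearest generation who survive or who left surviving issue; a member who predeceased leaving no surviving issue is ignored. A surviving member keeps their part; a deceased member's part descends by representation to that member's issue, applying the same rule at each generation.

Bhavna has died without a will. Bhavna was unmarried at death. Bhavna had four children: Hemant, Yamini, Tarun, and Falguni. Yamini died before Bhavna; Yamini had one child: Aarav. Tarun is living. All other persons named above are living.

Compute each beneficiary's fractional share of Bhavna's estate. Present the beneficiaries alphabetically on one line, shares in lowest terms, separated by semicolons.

Aarav 1/4; Falguni 1/4; Hemant 1/4; Tarun 1/4

There is no surviving spouse, so the entire estate passes to Bhavna's descendants per stirpes.
The estate is divided into 4 equal shares of 1/4 among Hemant, Yamini, Tarun, Falguni.
Hemant is living and takes 1/4.
Yamini predeceased; the 1/4 allotted to Yamini's branch passes to Yamini's issue by representation.
Aarav is the sole taker at this level and receives the full 1/4.
Tarun is living and takes 1/4.
Falguni is living and takes 1/4.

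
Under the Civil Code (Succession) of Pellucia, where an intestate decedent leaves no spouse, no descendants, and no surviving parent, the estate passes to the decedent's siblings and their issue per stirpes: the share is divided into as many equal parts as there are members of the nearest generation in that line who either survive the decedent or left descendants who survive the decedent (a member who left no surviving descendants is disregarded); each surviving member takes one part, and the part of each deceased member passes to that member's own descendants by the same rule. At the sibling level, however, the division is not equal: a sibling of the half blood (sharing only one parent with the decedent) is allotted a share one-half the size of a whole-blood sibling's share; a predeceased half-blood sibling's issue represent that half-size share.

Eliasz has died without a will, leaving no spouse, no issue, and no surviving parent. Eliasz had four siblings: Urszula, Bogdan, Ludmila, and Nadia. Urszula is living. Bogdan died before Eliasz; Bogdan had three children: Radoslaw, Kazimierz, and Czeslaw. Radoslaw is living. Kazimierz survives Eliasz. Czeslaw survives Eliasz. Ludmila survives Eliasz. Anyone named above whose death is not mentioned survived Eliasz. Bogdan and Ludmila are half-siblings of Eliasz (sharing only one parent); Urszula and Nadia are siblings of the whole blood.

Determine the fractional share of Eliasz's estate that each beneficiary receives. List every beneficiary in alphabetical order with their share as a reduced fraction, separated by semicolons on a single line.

Czeslaw 1/18; Kazimierz 1/18; Ludmila 1/6; Nadia 1/3; Radoslaw 1/18; Urszula 1/3

No spouse, descendants, or parent survives, so the estate passes to Eliasz's siblings per stirpes.
Half-blood siblings count for one-half the weight of whole-blood siblings at the initial division.
Dividing 1 in proportion to weights (total weight 3): Urszula (weight 1) → 1/3; Bogdan (weight 1/2) → 1/6; Ludmila (weight 1/2) → 1/6; Nadia (weight 1) → 1/3.
Urszula is living and takes 1/3.
Bogdan predeceased; the 1/6 allotted to Bogdan's branch passes to Bogdan's issue by representation.
The 1/6 is divided into 3 equal shares of 1/18 among Radoslaw, Kazimierz, Czeslaw.
Radoslaw is living and takes 1/18.
Kazimierz is living and takes 1/18.
Czeslaw is living and takes 1/18.
Ludmila is living and takes 1/6.
Nadia is living and takes 1/3.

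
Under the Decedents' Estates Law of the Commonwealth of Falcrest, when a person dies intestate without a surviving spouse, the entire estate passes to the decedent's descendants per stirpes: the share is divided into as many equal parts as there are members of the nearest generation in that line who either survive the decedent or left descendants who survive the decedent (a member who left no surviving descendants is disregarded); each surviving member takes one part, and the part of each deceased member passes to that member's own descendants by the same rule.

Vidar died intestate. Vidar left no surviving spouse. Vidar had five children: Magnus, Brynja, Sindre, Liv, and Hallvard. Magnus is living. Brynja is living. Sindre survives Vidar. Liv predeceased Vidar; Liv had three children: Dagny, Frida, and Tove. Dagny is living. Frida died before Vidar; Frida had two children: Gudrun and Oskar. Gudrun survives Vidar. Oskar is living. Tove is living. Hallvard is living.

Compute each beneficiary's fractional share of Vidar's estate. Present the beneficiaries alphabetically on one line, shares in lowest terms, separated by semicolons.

Brynja 1/5; Dagny 1/15; Gudrun 1/30; Hallvard 1/5; Magnus 1/5; Oskar 1/30; Sindre 1/5; Tove 1/15

There is no surviving spouse, so the entire estate passes to Vidar's descendants per stirpes.
The estate is divided into 5 equal shares of 1/5 among Magnus, Brynja, Sindre, Liv, Hallvard.
Magnus is living and takes 1/5.
Brynja is living and takes 1/5.
Sindre is living and takes 1/5.
Liv predeceased; the 1/5 allotted to Liv's branch passes to Liv's issue by representation.
The 1/5 is divided into 3 equal shares of 1/15 among Dagny, Frida, Tove.
Dagny is living and takes 1/15.
Frida predeceased; the 1/15 allotted to Frida's branch passes to Frida's issue by representation.
The 1/15 is divided into 2 equal shares of 1/30 among Gudrun, Oskar.
Gudrun is living and takes 1/30.
Oskar is living and takes 1/30.
Tove is living and takes 1/15.
Hallvard is living and takes 1/5.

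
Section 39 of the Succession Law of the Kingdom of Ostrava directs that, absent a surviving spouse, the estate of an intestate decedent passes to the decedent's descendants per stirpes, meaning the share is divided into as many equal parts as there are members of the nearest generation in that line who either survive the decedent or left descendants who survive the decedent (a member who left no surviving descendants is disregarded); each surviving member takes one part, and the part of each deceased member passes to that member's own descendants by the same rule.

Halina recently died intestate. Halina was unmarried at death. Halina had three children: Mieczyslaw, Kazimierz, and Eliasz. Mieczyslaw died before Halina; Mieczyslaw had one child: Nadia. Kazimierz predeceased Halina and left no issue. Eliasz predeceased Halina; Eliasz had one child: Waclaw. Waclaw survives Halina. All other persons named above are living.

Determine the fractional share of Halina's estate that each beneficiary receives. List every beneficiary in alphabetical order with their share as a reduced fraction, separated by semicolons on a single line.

There is no surviving spouse, so the entire estate passes to Halina's descendants per stirpes.
Kazimierz left no surviving issue, so that branch lapses and is disregarded.
The estate is divided into 2 equal shares of 1/2 among Mieczyslaw, Eliasz.
Mieczyslaw predeceased; the 1/2 allotted to Mieczyslaw's branch passes to Mieczyslaw's issue by representation.
Nadia is the sole taker at this level and receives the full 1/2.
Eliasz predeceased; the 1/2 allotted to Eliasz's branch passes to Eliasz's issue by representation.
Waclaw is the sole taker at this level and receives the full 1/2.

Nadia 1/2; Waclaw 1/2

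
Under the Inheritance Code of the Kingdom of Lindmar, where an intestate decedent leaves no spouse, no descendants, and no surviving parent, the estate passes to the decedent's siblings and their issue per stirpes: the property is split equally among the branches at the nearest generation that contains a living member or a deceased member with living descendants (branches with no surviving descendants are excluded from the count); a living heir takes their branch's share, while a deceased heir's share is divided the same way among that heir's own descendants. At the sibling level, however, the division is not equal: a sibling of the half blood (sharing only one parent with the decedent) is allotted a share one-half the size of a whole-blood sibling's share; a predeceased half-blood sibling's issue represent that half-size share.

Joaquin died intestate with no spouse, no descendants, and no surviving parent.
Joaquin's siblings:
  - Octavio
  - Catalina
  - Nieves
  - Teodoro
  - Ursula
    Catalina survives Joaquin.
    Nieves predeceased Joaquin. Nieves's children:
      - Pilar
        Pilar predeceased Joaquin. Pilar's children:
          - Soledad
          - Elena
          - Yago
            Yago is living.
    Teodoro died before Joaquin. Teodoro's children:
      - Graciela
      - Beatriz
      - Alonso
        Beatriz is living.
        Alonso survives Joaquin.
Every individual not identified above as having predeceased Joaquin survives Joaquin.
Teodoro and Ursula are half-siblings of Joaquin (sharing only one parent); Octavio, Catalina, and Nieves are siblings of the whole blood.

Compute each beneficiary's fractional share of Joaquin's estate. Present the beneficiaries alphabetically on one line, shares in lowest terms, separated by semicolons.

Alonso 1/24; Beatriz 1/24; Catalina 1/4; Elena 1/12; Graciela 1/24; Octavio 1/4; Soledad 1/12; Ursula 1/8; Yago 1/12

No spouse, descendants, or parent survives, so the estate passes to Joaquin's siblings per stirpes.
Half-blood siblings count for one-half the weight of whole-blood siblings at the initial division.
Dividing 1 in proportion to weights (total weight 4): Octavio (weight 1) → 1/4; Catalina (weight 1) → 1/4; Nieves (weight 1) → 1/4; Teodoro (weight 1/2) → 1/8; Ursula (weight 1/2) → 1/8.
Octavio is living and takes 1/4.
Catalina is living and takes 1/4.
Nieves predeceased; the 1/4 allotted to Nieves's branch passes to Nieves's issue by representation.
Pilar's line is the sole branch at this level, so the full 1/4 passes to Pilar's issue by representation.
The 1/4 is divided into 3 equal shares of 1/12 among Soledad, Elena, Yago.
Soledad is living and takes 1/12.
Elena is living and takes 1/12.
Yago is living and takes 1/12.
Teodoro predeceased; the 1/8 allotted to Teodoro's branch passes to Teodoro's issue by representation.
The 1/8 is divided into 3 equal shares of 1/24 among Graciela, Beatriz, Alonso.
Graciela is living and takes 1/24.
Beatriz is living and takes 1/24.
Alonso is living and takes 1/24.
Ursula is living and takes 1/8.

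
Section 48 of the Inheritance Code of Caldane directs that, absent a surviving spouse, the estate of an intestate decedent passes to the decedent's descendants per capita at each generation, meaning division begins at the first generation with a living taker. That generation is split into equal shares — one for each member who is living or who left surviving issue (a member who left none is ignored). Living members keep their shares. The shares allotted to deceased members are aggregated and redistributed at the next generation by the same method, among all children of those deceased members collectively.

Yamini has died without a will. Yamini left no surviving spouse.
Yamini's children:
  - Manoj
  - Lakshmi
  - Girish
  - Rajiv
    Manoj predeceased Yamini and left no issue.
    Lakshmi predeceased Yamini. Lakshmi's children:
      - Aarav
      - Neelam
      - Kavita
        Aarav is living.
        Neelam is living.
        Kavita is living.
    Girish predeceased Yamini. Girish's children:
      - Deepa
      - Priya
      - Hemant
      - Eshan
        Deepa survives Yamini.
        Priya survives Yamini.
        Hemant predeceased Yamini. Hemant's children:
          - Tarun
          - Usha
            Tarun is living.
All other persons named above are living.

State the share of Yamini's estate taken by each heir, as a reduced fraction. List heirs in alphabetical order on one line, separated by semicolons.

There is no surviving spouse, so the entire estate passes to Yamini's descendants per capita at each generation.
At generation 1 (Lakshmi, Girish, Rajiv) there are 3 shares of (1)/3 = 1/3 each.
Living: Rajiv — each takes 1/3.
Deceased: Lakshmi and Girish. Their combined 2/3 is pooled and carried to generation 2.
At generation 2 (Aarav, Neelam, Kavita, Deepa, Priya, Hemant, Eshan) there are 7 shares of (2/3)/7 = 2/21 each.
Living: Aarav, Neelam, Kavita, Deepa, Priya, and Eshan — each takes 2/21.
Deceased: Hemant. That 2/21 share is carried to generation 3.
At generation 3 (Tarun, Usha) there are 2 shares of (2/21)/2 = 1/21 each.
Living: Tarun and Usha — each takes 1/21.

Aarav 2/21; Deepa 2/21; Eshan 2/21; Kavita 2/21; Neelam 2/21; Priya 2/21; Rajiv 1/3; Tarun 1/21; Usha 1/21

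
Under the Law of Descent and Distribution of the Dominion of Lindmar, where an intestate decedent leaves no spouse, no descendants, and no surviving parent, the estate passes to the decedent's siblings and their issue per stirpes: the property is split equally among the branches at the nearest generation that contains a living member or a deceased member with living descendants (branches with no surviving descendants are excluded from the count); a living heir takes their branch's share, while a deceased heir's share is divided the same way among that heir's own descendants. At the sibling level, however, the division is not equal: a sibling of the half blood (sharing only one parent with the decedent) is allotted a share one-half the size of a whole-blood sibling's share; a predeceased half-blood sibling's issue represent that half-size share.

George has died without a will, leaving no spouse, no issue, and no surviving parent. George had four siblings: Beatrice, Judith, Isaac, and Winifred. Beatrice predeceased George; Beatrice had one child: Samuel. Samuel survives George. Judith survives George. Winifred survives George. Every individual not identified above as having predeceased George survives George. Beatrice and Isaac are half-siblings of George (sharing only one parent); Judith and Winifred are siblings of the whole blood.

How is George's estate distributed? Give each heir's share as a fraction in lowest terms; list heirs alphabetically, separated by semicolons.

Isaac 1/6; Judith 1/3; Samuel 1/6; Winifred 1/3

No spouse, descendants, or parent survives, so the estate passes to George's siblings per stirpes.
Half-blood siblings count for one-half the weight of whole-blood siblings at the initial division.
Dividing 1 in proportion to weights (total weight 3): Beatrice (weight 1/2) → 1/6; Judith (weight 1) → 1/3; Isaac (weight 1/2) → 1/6; Winifred (weight 1) → 1/3.
Beatrice predeceased; the 1/6 allotted to Beatrice's branch passes to Beatrice's issue by representation.
Samuel is the sole taker at this level and receives the full 1/6.
Judith is living and takes 1/3.
Isaac is living and takes 1/6.
Winifred is living and takes 1/3.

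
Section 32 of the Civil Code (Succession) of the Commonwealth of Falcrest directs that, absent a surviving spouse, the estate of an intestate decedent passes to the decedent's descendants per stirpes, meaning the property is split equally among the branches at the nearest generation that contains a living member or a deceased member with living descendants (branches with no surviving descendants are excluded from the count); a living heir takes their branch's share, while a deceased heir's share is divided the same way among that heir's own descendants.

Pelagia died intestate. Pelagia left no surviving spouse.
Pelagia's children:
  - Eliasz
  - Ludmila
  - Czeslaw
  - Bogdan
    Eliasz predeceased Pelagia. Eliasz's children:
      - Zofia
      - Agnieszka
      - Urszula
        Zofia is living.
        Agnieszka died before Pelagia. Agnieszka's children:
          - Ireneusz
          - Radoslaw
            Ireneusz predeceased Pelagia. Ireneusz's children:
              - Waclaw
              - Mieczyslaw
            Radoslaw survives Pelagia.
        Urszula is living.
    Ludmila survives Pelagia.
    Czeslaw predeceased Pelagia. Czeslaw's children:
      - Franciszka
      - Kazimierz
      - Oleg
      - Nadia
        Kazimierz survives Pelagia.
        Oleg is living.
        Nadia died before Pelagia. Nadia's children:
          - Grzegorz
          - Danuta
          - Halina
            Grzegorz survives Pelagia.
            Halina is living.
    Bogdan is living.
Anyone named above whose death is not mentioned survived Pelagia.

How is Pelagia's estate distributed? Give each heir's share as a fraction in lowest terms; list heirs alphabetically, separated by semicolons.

Bogdan 1/4; Danuta 1/48; Franciszka 1/16; Grzegorz 1/48; Halina 1/48; Kazimierz 1/16; Ludmila 1/4; Mieczyslaw 1/48; Oleg 1/16; Radoslaw 1/24; Urszula 1/12; Waclaw 1/48; Zofia 1/12

There is no surviving spouse, so the entire estate passes to Pelagia's descendants per stirpes.
The estate is divided into 4 equal shares of 1/4 among Eliasz, Ludmila, Czeslaw, Bogdan.
Eliasz predeceased; the 1/4 allotted to Eliasz's branch passes to Eliasz's issue by representation.
The 1/4 is divided into 3 equal shares of 1/12 among Zofia, Agnieszka, Urszula.
Zofia is living and takes 1/12.
Agnieszka predeceased; the 1/12 allotted to Agnieszka's branch passes to Agnieszka's issue by representation.
The 1/12 is divided into 2 equal shares of 1/24 among Ireneusz, Radoslaw.
Ireneusz predeceased; the 1/24 allotted to Ireneusz's branch passes to Ireneusz's issue by representation.
The 1/24 is divided into 2 equal shares of 1/48 among Waclaw, Mieczyslaw.
Waclaw is living and takes 1/48.
Mieczyslaw is living and takes 1/48.
Radoslaw is living and takes 1/24.
Urszula is living and takes 1/12.
Ludmila is living and takes 1/4.
Czeslaw predeceased; the 1/4 allotted to Czeslaw's branch passes to Czeslaw's issue by representation.
The 1/4 is divided into 4 equal shares of 1/16 among Franciszka, Kazimierz, Oleg, Nadia.
Franciszka is living and takes 1/16.
Kazimierz is living and takes 1/16.
Oleg is living and takes 1/16.
Nadia predeceased; the 1/16 allotted to Nadia's branch passes to Nadia's issue by representation.
The 1/16 is divided into 3 equal shares of 1/48 among Grzegorz, Danuta, Halina.
Grzegorz is living and takes 1/48.
Danuta is living and takes 1/48.
Halina is living and takes 1/48.
Bogdan is living and takes 1/4.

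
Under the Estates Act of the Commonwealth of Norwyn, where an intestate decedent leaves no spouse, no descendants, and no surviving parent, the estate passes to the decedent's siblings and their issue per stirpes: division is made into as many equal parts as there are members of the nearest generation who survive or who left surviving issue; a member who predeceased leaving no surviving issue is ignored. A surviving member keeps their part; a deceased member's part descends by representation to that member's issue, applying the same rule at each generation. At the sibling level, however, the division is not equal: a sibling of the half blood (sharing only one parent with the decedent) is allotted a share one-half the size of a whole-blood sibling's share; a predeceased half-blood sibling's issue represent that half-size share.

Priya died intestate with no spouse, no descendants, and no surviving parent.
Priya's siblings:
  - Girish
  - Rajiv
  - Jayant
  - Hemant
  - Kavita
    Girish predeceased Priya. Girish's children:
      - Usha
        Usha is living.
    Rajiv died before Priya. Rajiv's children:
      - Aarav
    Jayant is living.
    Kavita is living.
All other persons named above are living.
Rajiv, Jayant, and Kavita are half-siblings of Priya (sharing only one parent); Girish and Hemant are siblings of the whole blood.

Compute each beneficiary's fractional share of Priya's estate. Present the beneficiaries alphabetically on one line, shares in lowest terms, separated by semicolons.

No spouse, descendants, or parent survives, so the estate passes to Priya's siblings per stirpes.
Half-blood siblings count for one-half the weight of whole-blood siblings at the initial division.
Dividing 1 in proportion to weights (total weight 7/2): Girish (weight 1) → 2/7; Rajiv (weight 1/2) → 1/7; Jayant (weight 1/2) → 1/7; Hemant (weight 1) → 2/7; Kavita (weight 1/2) → 1/7.
Girish predeceased; the 2/7 allotted to Girish's branch passes to Girish's issue by representation.
Usha is the sole taker at this level and receives the full 2/7.
Rajiv predeceased; the 1/7 allotted to Rajiv's branch passes to Rajiv's issue by representation.
Aarav is the sole taker at this level and receives the full 1/7.
Jayant is living and takes 1/7.
Hemant is living and takes 2/7.
Kavita is living and takes 1/7.

Aarav 1/7; Hemant 2/7; Jayant 1/7; Kavita 1/7; Usha 2/7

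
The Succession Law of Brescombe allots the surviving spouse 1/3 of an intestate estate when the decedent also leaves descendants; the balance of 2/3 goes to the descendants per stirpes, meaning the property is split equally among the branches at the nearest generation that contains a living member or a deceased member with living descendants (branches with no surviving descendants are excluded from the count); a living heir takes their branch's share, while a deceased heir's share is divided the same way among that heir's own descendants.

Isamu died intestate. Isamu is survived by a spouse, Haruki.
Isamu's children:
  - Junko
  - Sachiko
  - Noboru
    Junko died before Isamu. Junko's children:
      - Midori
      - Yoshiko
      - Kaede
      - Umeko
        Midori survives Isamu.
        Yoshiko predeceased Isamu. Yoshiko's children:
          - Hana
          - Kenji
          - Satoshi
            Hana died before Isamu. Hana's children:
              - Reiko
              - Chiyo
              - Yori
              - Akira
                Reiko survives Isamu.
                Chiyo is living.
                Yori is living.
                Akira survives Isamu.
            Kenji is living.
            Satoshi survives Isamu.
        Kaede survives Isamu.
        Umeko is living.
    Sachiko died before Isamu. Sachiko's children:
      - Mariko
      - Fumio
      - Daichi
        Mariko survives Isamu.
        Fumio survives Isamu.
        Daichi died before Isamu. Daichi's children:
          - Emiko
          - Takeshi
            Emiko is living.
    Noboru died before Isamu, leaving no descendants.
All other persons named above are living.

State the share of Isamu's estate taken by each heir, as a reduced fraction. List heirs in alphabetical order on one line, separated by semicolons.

Haruki, as surviving spouse, takes 1/3.
The remaining 2/3 passes to Isamu's descendants per stirpes.
Noboru left no surviving issue, so that branch lapses and is disregarded.
The 2/3 is divided into 2 equal shares of 1/3 among Junko, Sachiko.
Junko predeceased; the 1/3 allotted to Junko's branch passes to Junko's issue by representation.
The 1/3 is divided into 4 equal shares of 1/12 among Midori, Yoshiko, Kaede, Umeko.
Midori is living and takes 1/12.
Yoshiko predeceased; the 1/12 allotted to Yoshiko's branch passes to Yoshiko's issue by representation.
The 1/12 is divided into 3 equal shares of 1/36 among Hana, Kenji, Satoshi.
Hana predeceased; the 1/36 allotted to Hana's branch passes to Hana's issue by representation.
The 1/36 is divided into 4 equal shares of 1/144 among Reiko, Chiyo, Yori, Akira.
Reiko is living and takes 1/144.
Chiyo is living and takes 1/144.
Yori is living and takes 1/144.
Akira is living and takes 1/144.
Kenji is living and takes 1/36.
Satoshi is living and takes 1/36.
Kaede is living and takes 1/12.
Umeko is living and takes 1/12.
Sachiko predeceased; the 1/3 allotted to Sachiko's branch passes to Sachiko's issue by representation.
The 1/3 is divided into 3 equal shares of 1/9 among Mariko, Fumio, Daichi.
Mariko is living and takes 1/9.
Fumio is living and takes 1/9.
Daichi predeceased; the 1/9 allotted to Daichi's branch passes to Daichi's issue by representation.
The 1/9 is divided into 2 equal shares of 1/18 among Emiko, Takeshi.
Emiko is living and takes 1/18.
Takeshi is living and takes 1/18.

Akira 1/144; Chiyo 1/144; Emiko 1/18; Fumio 1/9; Haruki 1/3; Kaede 1/12; Kenji 1/36; Mariko 1/9; Midori 1/12; Reiko 1/144; Satoshi 1/36; Takeshi 1/18; Umeko 1/12; Yori 1/144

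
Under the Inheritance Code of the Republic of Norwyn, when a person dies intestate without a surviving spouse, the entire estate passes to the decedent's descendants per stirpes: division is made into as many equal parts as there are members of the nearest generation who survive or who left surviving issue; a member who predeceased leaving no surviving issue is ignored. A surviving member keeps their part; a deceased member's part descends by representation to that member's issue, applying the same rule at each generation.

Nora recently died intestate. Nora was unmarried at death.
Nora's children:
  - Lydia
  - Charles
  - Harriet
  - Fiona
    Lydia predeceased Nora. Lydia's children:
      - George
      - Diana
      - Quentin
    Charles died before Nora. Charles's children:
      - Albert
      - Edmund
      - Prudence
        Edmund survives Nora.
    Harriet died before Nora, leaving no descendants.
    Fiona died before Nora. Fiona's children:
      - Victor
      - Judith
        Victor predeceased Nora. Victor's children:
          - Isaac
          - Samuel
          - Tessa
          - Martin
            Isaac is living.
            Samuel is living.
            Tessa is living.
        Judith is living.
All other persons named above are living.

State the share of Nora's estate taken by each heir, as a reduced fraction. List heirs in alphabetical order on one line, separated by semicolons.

Albert 1/9; Diana 1/9; Edmund 1/9; George 1/9; Isaac 1/24; Judith 1/6; Martin 1/24; Prudence 1/9; Quentin 1/9; Samuel 1/24; Tessa 1/24

There is no surviving spouse, so the entire estate passes to Nora's descendants per stirpes.
Harriet left no surviving issue, so that branch lapses and is disregarded.
The estate is divided into 3 equal shares of 1/3 among Lydia, Charles, Fiona.
Lydia predeceased; the 1/3 allotted to Lydia's branch passes to Lydia's issue by representation.
The 1/3 is divided into 3 equal shares of 1/9 among George, Diana, Quentin.
George is living and takes 1/9.
Diana is living and takes 1/9.
Quentin is living and takes 1/9.
Charles predeceased; the 1/3 allotted to Charles's branch passes to Charles's issue by representation.
The 1/3 is divided into 3 equal shares of 1/9 among Albert, Edmund, Prudence.
Albert is living and takes 1/9.
Edmund is living and takes 1/9.
Prudence is living and takes 1/9.
Fiona predeceased; the 1/3 allotted to Fiona's branch passes to Fiona's issue by representation.
The 1/3 is divided into 2 equal shares of 1/6 among Victor, Judith.
Victor predeceased; the 1/6 allotted to Victor's branch passes to Victor's issue by representation.
The 1/6 is divided into 4 equal shares of 1/24 among Isaac, Samuel, Tessa, Martin.
Isaac is living and takes 1/24.
Samuel is living and takes 1/24.
Tessa is living and takes 1/24.
Martin is living and takes 1/24.
Judith is living and takes 1/6.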